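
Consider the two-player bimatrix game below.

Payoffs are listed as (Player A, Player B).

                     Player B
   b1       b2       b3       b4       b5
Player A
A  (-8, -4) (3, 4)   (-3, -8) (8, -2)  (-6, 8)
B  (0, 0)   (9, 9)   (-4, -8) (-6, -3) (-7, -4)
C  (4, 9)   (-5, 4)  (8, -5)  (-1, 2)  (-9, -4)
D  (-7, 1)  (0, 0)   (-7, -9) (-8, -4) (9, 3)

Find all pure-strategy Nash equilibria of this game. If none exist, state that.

(B, b2); (C, b1); (D, b5)

Player A against b1: payoffs -8, 0, 4, -7 → best response C.
Player A against b2: payoffs 3, 9, -5, 0 → best response B.
Player A against b3: payoffs -3, -4, 8, -7 → best response C.
Player A against b4: payoffs 8, -6, -1, -8 → best response A.
Player A against b5: payoffs -6, -7, -9, 9 → best response D.
Player B against A: payoffs -4, 4, -8, -2, 8 → best response b5.
Player B against B: payoffs 0, 9, -8, -3, -4 → best response b2.
Player B against C: payoffs 9, 4, -5, 2, -4 → best response b1.
Player B against D: payoffs 1, 0, -9, -4, 3 → best response b5.
Mutual best responses: (B, b2); (C, b1); (D, b5).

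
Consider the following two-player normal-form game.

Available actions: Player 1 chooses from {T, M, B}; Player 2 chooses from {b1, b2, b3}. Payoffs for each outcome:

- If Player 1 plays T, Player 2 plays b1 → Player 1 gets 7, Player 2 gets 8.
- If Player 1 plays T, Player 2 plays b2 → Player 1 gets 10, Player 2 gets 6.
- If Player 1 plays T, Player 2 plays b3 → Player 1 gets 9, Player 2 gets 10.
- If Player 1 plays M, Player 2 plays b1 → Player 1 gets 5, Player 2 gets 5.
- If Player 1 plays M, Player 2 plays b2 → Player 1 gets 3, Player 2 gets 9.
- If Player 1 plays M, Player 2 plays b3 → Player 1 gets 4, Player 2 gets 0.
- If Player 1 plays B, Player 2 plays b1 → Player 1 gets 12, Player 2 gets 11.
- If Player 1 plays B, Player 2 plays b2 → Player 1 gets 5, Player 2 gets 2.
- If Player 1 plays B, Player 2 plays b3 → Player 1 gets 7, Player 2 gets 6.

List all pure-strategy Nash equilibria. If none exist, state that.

(T, b3), (B, b1)

Player 1 against b1: payoffs 7, 5, 12 → best response B.
Player 1 against b2: payoffs 10, 3, 5 → best response T.
Player 1 against b3: payoffs 9, 4, 7 → best response T.
Player 2 against T: payoffs 8, 6, 10 → best response b3.
Player 2 against M: payoffs 5, 9, 0 → best response b2.
Player 2 against B: payoffs 11, 2, 6 → best response b1.
Mutual best responses: (T, b3); (B, b1).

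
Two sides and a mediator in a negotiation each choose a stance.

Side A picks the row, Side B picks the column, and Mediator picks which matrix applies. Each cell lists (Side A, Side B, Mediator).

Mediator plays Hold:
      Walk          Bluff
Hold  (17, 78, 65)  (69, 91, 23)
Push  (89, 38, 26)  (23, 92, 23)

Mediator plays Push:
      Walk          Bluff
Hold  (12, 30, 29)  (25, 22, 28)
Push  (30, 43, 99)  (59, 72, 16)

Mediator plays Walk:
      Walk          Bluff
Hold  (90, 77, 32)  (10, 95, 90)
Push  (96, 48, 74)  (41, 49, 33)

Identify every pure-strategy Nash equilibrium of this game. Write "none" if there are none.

Check each profile: it is a Nash equilibrium iff no player can strictly gain by switching unilaterally.
(Hold, Walk, Hold): Side A can switch to Push (17 → 89). Not NE.
(Hold, Walk, Push): Side A can switch to Push (12 → 30). Not NE.
(Hold, Walk, Walk): Side A can switch to Push (90 → 96). Not NE.
(Hold, Bluff, Hold): Mediator can switch to Push (23 → 28). Not NE.
(Hold, Bluff, Push): Side A can switch to Push (25 → 59). Not NE.
(Hold, Bluff, Walk): Side A can switch to Push (10 → 41). Not NE.
(Push, Walk, Hold): Side B can switch to Bluff (38 → 92). Not NE.
(Push, Walk, Push): Side B can switch to Bluff (43 → 72). Not NE.
(Push, Walk, Walk): Side B can switch to Bluff (48 → 49). Not NE.
(Push, Bluff, Hold): Side A can switch to Hold (23 → 69). Not NE.
(Push, Bluff, Push): Mediator can switch to Hold (16 → 23). Not NE.
(Push, Bluff, Walk): Side A gets 41, best alternative 10; Side B gets 49, best alternative 48; Mediator gets 33, best alternative 23. No profitable deviation — NE.

The unique pure-strategy Nash equilibrium is (Push, Bluff, Walk).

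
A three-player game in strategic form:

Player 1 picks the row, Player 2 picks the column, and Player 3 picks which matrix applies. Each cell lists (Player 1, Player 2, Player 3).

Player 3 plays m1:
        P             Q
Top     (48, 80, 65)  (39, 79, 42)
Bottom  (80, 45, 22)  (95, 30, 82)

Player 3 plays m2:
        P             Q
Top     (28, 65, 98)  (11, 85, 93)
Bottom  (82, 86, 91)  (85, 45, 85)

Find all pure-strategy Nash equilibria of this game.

(Top, P, m1): Player 1 can switch to Bottom (48 → 80). Not NE.
(Top, P, m2): Player 1 can switch to Bottom (28 → 82). Not NE.
(Top, Q, m1): Player 1 can switch to Bottom (39 → 95). Not NE.
(Top, Q, m2): Player 1 can switch to Bottom (11 → 85). Not NE.
(Bottom, P, m1): Player 3 can switch to m2 (22 → 91). Not NE.
(Bottom, P, m2): Player 1 gets 82, best alternative 28; Player 2 gets 86, best alternative 45; Player 3 gets 91, best alternative 22. No profitable deviation — NE.
(Bottom, Q, m1): Player 2 can switch to P (30 → 45). Not NE.
(Bottom, Q, m2): Player 2 can switch to P (45 → 86). Not NE.

Pure NE: (Bottom, P, m2)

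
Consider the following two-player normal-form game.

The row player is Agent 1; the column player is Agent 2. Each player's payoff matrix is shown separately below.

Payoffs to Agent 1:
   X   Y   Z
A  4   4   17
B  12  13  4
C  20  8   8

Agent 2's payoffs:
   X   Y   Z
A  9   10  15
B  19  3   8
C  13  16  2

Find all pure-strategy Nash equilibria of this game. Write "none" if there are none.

Mark each player's best response to every combination of opponents' strategies; a profile where every player is best-responding is a pure Nash equilibrium.
Agent 1 against X: payoffs 4, 12, 20 → best response C.
Agent 1 against Y: payoffs 4, 13, 8 → best response B.
Agent 1 against Z: payoffs 17, 4, 8 → best response A.
Agent 2 against A: payoffs 9, 10, 15 → best response Z.
Agent 2 against B: payoffs 19, 3, 8 → best response X.
Agent 2 against C: payoffs 13, 16, 2 → best response Y.
Mutual best responses: (A, Z).

Pure NE: (A, Z)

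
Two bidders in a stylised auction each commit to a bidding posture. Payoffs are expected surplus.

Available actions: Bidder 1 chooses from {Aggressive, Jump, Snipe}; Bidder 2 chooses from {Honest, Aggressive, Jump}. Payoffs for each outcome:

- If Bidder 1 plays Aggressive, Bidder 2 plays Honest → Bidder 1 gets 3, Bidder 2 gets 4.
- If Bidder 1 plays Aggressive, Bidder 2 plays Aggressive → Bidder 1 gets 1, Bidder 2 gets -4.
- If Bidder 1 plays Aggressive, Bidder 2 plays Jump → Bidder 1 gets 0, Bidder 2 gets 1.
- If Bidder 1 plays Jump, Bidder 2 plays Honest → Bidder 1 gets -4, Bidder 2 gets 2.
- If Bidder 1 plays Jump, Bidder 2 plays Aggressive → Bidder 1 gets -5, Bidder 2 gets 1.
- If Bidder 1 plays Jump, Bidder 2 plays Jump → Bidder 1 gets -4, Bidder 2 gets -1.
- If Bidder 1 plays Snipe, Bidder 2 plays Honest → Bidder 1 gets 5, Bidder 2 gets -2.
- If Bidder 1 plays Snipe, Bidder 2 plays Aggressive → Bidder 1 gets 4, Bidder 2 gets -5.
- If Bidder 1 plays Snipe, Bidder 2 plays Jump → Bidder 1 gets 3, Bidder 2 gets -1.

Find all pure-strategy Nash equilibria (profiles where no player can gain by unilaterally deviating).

Bidder 1 against Honest: payoffs 3, -4, 5 → best response Snipe.
Bidder 1 against Aggressive: payoffs 1, -5, 4 → best response Snipe.
Bidder 1 against Jump: payoffs 0, -4, 3 → best response Snipe.
Bidder 2 against Aggressive: payoffs 4, -4, 1 → best response Honest.
Bidder 2 against Jump: payoffs 2, 1, -1 → best response Honest.
Bidder 2 against Snipe: payoffs -2, -5, -1 → best response Jump.
Mutual best responses: (Snipe, Jump).

(Snipe, Jump)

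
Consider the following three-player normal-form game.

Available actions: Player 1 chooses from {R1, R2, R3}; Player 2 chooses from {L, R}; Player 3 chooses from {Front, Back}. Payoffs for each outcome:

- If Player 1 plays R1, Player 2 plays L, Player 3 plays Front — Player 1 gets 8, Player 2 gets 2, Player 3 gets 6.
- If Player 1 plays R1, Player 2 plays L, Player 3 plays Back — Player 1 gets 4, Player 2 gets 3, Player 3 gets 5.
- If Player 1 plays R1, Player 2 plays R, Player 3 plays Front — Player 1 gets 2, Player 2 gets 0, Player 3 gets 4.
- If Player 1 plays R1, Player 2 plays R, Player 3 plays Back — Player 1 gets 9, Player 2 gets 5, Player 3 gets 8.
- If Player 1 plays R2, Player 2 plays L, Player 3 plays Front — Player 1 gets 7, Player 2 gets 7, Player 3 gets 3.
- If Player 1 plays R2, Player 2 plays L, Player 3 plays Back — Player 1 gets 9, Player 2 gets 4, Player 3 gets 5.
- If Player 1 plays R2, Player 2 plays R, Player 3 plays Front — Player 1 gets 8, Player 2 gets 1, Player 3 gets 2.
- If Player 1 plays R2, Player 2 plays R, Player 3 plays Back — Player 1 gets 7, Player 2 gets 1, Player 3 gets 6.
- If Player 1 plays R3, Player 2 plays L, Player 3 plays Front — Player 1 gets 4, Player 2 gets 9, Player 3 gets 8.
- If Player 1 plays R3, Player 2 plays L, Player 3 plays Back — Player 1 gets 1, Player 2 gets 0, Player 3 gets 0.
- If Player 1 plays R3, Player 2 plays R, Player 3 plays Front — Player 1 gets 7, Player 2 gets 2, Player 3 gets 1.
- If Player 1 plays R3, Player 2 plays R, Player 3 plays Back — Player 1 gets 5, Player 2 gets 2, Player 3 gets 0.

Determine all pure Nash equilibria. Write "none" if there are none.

(R1, L, Front); (R1, R, Back); (R2, L, Back)

Player 1 against (L, Front): payoffs 8, 7, 4 → best response R1.
Player 1 against (L, Back): payoffs 4, 9, 1 → best response R2.
Player 1 against (R, Front): payoffs 2, 8, 7 → best response R2.
Player 1 against (R, Back): payoffs 9, 7, 5 → best response R1.
Player 2 against (R1, Front): payoffs 2, 0 → best response L.
Player 2 against (R1, Back): payoffs 3, 5 → best response R.
Player 2 against (R2, Front): payoffs 7, 1 → best response L.
Player 2 against (R2, Back): payoffs 4, 1 → best response L.
Player 2 against (R3, Front): payoffs 9, 2 → best response L.
Player 2 against (R3, Back): payoffs 0, 2 → best response R.
Player 3 against (R1, L): payoffs 6, 5 → best response Front.
Player 3 against (R1, R): payoffs 4, 8 → best response Back.
Player 3 against (R2, L): payoffs 3, 5 → best response Back.
Player 3 against (R2, R): payoffs 2, 6 → best response Back.
Player 3 against (R3, L): payoffs 8, 0 → best response Front.
Player 3 against (R3, R): payoffs 1, 0 → best response Front.
Mutual best responses: (R1, L, Front); (R1, R, Back); (R2, L, Back).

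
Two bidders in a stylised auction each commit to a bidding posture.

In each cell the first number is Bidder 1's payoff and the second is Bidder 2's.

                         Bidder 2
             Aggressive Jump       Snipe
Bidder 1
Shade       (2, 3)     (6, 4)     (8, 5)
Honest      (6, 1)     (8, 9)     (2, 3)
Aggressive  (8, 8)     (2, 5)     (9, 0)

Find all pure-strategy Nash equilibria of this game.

For each player, find the best response to each opponent profile; mutual best responses are the pure NE.
Bidder 1 against Aggressive: payoffs 2, 6, 8 → best response Aggressive.
Bidder 1 against Jump: payoffs 6, 8, 2 → best response Honest.
Bidder 1 against Snipe: payoffs 8, 2, 9 → best response Aggressive.
Bidder 2 against Shade: payoffs 3, 4, 5 → best response Snipe.
Bidder 2 against Honest: payoffs 1, 9, 3 → best response Jump.
Bidder 2 against Aggressive: payoffs 8, 5, 0 → best response Aggressive.
Mutual best responses: (Honest, Jump); (Aggressive, Aggressive).

(Honest, Jump), (Aggressive, Aggressive)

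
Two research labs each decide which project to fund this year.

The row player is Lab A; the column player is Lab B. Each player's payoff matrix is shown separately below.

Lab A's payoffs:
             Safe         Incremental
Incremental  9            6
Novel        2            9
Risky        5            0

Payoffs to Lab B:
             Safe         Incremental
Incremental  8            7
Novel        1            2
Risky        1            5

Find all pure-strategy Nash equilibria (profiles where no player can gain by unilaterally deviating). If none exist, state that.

(Incremental, Safe) and (Novel, Incremental)

(Incremental, Safe): Lab A gets 9, best alternative 5; Lab B gets 8, best alternative 7. No profitable deviation — NE.
(Incremental, Incremental): Lab A can switch to Novel (6 → 9). Not NE.
(Novel, Safe): Lab A can switch to Incremental (2 → 9). Not NE.
(Novel, Incremental): Lab A gets 9, best alternative 6; Lab B gets 2, best alternative 1. No profitable deviation — NE.
(Risky, Safe): Lab A can switch to Incremental (5 → 9). Not NE.
(Risky, Incremental): Lab A can switch to Incremental (0 → 6). Not NE.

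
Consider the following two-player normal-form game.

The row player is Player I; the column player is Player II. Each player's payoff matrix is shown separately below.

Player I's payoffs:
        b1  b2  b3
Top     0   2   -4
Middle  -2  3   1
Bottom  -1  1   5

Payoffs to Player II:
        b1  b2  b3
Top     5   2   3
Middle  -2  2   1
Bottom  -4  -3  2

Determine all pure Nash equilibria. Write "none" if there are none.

(Top, b1): Player I gets 0, best alternative -1; Player II gets 5, best alternative 3. No profitable deviation — NE.
(Top, b2): Player I can switch to Middle (2 → 3). Not NE.
(Top, b3): Player I can switch to Middle (-4 → 1). Not NE.
(Middle, b1): Player I can switch to Top (-2 → 0). Not NE.
(Middle, b2): Player I gets 3, best alternative 2; Player II gets 2, best alternative 1. No profitable deviation — NE.
(Middle, b3): Player I can switch to Bottom (1 → 5). Not NE.
(Bottom, b1): Player I can switch to Top (-1 → 0). Not NE.
(Bottom, b2): Player I can switch to Top (1 → 2). Not NE.
(Bottom, b3): Player I gets 5, best alternative 1; Player II gets 2, best alternative -3. No profitable deviation — NE.

The pure Nash equilibria are (Top, b1), (Middle, b2), (Bottom, b3).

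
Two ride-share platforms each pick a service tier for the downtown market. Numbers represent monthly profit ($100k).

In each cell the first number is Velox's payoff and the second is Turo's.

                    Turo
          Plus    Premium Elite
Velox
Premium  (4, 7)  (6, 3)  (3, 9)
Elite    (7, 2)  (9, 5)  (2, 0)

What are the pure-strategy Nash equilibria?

Pure-strategy Nash equilibria: (Premium, Elite); (Elite, Premium)

For each strategy profile, look for a profitable unilateral deviation.
(Premium, Plus): Velox can switch to Elite (4 → 7). Not NE.
(Premium, Premium): Velox can switch to Elite (6 → 9). Not NE.
(Premium, Elite): Velox gets 3, best alternative 2; Turo gets 9, best alternative 7. No profitable deviation — NE.
(Elite, Plus): Turo can switch to Premium (2 → 5). Not NE.
(Elite, Premium): Velox gets 9, best alternative 6; Turo gets 5, best alternative 2. No profitable deviation — NE.
(Elite, Elite): Velox can switch to Premium (2 → 3). Not NE.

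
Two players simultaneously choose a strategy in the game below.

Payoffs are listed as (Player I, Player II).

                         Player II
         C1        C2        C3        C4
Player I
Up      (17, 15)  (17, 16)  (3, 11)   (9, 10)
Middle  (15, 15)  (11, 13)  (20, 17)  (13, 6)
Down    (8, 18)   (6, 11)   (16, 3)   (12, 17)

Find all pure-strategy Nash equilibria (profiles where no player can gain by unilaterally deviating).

(Up, C2); (Middle, C3)

Mark each player's best response to every combination of opponents' strategies; a profile where every player is best-responding is a pure Nash equilibrium.
Player I against C1: payoffs 17, 15, 8 → best response Up.
Player I against C2: payoffs 17, 11, 6 → best response Up.
Player I against C3: payoffs 3, 20, 16 → best response Middle.
Player I against C4: payoffs 9, 13, 12 → best response Middle.
Player II against Up: payoffs 15, 16, 11, 10 → best response C2.
Player II against Middle: payoffs 15, 13, 17, 6 → best response C3.
Player II against Down: payoffs 18, 11, 3, 17 → best response C1.
Mutual best responses: (Up, C2); (Middle, C3).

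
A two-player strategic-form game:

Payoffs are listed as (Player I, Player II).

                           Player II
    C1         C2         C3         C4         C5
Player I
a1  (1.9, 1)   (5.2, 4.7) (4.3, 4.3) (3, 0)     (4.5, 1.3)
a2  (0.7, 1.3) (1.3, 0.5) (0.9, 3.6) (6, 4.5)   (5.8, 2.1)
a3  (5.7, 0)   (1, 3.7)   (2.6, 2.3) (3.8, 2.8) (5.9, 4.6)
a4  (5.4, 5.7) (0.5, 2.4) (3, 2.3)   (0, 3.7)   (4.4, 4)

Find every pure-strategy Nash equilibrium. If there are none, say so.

(a1, C2) and (a2, C4) and (a3, C5)

For each strategy profile, look for a profitable unilateral deviation.
(a1, C1): Player I can switch to a3 (1.9 → 5.7). Not NE.
(a1, C2): Player I gets 5.2, best alternative 1.3; Player II gets 4.7, best alternative 4.3. No profitable deviation — NE.
(a1, C3): Player II can switch to C2 (4.3 → 4.7). Not NE.
(a1, C4): Player I can switch to a2 (3 → 6). Not NE.
(a1, C5): Player I can switch to a2 (4.5 → 5.8). Not NE.
(a2, C1): Player I can switch to a1 (0.7 → 1.9). Not NE.
(a2, C2): Player I can switch to a1 (1.3 → 5.2). Not NE.
(a2, C3): Player I can switch to a1 (0.9 → 4.3). Not NE.
(a2, C4): Player I gets 6, best alternative 3.8; Player II gets 4.5, best alternative 3.6. No profitable deviation — NE.
(a2, C5): Player I can switch to a3 (5.8 → 5.9). Not NE.
(a3, C5): Player I gets 5.9, best alternative 5.8; Player II gets 4.6, best alternative 3.7. No profitable deviation — NE.
(The remaining 9 profiles each have a profitable deviation by the same check.)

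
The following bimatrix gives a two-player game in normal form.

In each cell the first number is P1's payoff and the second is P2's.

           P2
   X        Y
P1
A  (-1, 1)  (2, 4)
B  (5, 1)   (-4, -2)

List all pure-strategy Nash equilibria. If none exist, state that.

(A, X): P1 can switch to B (-1 → 5). Not NE.
(A, Y): P1 gets 2, best alternative -4; P2 gets 4, best alternative 1. No profitable deviation — NE.
(B, X): P1 gets 5, best alternative -1; P2 gets 1, best alternative -2. No profitable deviation — NE.
(B, Y): P1 can switch to A (-4 → 2). Not NE.

(A, Y); (B, X)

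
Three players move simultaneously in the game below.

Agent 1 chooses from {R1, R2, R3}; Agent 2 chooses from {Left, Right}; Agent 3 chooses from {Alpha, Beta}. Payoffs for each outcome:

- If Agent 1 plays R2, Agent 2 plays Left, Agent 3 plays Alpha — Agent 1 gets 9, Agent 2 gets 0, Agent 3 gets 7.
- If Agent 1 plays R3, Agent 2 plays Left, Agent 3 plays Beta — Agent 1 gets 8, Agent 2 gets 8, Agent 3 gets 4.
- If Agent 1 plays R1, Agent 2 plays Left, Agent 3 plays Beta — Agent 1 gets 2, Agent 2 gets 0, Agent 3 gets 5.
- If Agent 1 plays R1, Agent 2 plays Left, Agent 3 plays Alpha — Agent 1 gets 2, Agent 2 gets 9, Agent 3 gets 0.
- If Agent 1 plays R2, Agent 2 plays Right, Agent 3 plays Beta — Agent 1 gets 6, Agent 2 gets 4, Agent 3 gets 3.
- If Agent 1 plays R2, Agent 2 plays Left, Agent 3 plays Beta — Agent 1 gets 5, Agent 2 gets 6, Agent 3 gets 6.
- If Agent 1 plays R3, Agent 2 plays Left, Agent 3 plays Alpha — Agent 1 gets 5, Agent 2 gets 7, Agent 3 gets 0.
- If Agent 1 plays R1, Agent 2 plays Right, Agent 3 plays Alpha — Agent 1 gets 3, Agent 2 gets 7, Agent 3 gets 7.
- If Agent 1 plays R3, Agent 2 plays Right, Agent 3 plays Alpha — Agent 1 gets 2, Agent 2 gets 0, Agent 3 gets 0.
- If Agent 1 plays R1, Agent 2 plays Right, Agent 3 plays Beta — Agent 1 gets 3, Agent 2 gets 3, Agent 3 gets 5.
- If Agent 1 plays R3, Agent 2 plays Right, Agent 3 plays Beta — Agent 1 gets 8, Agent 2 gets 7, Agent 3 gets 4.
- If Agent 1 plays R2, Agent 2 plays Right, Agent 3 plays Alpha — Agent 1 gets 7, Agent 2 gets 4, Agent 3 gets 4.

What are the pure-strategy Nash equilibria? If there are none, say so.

Pure-strategy Nash equilibria: (R2, Right, Alpha); (R3, Left, Beta)

Agent 1 against (Left, Alpha): payoffs 2, 9, 5 → best response R2.
Agent 1 against (Left, Beta): payoffs 2, 5, 8 → best response R3.
Agent 1 against (Right, Alpha): payoffs 3, 7, 2 → best response R2.
Agent 1 against (Right, Beta): payoffs 3, 6, 8 → best response R3.
Agent 2 against (R1, Alpha): payoffs 9, 7 → best response Left.
Agent 2 against (R1, Beta): payoffs 0, 3 → best response Right.
Agent 2 against (R2, Alpha): payoffs 0, 4 → best response Right.
Agent 2 against (R2, Beta): payoffs 6, 4 → best response Left.
Agent 2 against (R3, Alpha): payoffs 7, 0 → best response Left.
Agent 2 against (R3, Beta): payoffs 8, 7 → best response Left.
Agent 3 against (R1, Left): payoffs 0, 5 → best response Beta.
Agent 3 against (R1, Right): payoffs 7, 5 → best response Alpha.
Agent 3 against (R2, Left): payoffs 7, 6 → best response Alpha.
Agent 3 against (R2, Right): payoffs 4, 3 → best response Alpha.
Agent 3 against (R3, Left): payoffs 0, 4 → best response Beta.
Agent 3 against (R3, Right): payoffs 0, 4 → best response Beta.
Mutual best responses: (R2, Right, Alpha); (R3, Left, Beta).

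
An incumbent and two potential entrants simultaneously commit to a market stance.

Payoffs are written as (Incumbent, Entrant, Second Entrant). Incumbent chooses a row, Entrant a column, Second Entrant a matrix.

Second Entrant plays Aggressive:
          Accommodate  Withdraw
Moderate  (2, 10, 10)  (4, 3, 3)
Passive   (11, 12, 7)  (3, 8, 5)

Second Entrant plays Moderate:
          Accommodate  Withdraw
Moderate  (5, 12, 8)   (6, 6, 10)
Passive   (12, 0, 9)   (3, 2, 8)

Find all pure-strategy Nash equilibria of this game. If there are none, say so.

(Moderate, Accommodate, Aggressive): Incumbent can switch to Passive (2 → 11). Not NE.
(Moderate, Accommodate, Moderate): Incumbent can switch to Passive (5 → 12). Not NE.
(Moderate, Withdraw, Aggressive): Entrant can switch to Accommodate (3 → 10). Not NE.
(Moderate, Withdraw, Moderate): Entrant can switch to Accommodate (6 → 12). Not NE.
(Passive, Accommodate, Aggressive): Second Entrant can switch to Moderate (7 → 9). Not NE.
(Passive, Accommodate, Moderate): Entrant can switch to Withdraw (0 → 2). Not NE.
(Passive, Withdraw, Aggressive): Incumbent can switch to Moderate (3 → 4). Not NE.
(Passive, Withdraw, Moderate): Incumbent can switch to Moderate (3 → 6). Not NE.

There is no pure-strategy Nash equilibrium.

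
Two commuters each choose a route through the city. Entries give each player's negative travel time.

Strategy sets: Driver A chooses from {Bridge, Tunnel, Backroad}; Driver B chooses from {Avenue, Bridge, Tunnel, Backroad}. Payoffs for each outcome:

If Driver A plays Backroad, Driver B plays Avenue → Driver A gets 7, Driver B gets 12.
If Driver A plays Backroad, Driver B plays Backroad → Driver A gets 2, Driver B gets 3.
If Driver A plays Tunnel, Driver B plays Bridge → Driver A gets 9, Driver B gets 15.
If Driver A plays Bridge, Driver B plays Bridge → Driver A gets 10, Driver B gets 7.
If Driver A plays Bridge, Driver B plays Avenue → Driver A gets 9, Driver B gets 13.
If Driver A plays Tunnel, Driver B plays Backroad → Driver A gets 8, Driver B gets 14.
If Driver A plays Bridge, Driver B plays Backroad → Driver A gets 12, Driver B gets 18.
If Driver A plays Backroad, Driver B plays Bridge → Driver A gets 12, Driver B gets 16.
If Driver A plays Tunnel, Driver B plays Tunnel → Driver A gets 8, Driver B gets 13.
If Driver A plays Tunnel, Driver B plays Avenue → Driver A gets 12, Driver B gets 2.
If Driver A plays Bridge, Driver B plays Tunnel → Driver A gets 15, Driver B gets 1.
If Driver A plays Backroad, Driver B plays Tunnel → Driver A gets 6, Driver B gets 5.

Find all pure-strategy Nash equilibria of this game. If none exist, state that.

The pure Nash equilibria are (Bridge, Backroad) and (Backroad, Bridge).

(Bridge, Avenue): Driver A can switch to Tunnel (9 → 12). Not NE.
(Bridge, Bridge): Driver A can switch to Backroad (10 → 12). Not NE.
(Bridge, Tunnel): Driver B can switch to Avenue (1 → 13). Not NE.
(Bridge, Backroad): Driver A gets 12, best alternative 8; Driver B gets 18, best alternative 13. No profitable deviation — NE.
(Tunnel, Avenue): Driver B can switch to Bridge (2 → 15). Not NE.
(Tunnel, Bridge): Driver A can switch to Bridge (9 → 10). Not NE.
(Tunnel, Tunnel): Driver A can switch to Bridge (8 → 15). Not NE.
(Tunnel, Backroad): Driver A can switch to Bridge (8 → 12). Not NE.
(Backroad, Avenue): Driver A can switch to Bridge (7 → 9). Not NE.
(Backroad, Bridge): Driver A gets 12, best alternative 10; Driver B gets 16, best alternative 12. No profitable deviation — NE.
(The remaining 2 profiles each have a profitable deviation by the same check.)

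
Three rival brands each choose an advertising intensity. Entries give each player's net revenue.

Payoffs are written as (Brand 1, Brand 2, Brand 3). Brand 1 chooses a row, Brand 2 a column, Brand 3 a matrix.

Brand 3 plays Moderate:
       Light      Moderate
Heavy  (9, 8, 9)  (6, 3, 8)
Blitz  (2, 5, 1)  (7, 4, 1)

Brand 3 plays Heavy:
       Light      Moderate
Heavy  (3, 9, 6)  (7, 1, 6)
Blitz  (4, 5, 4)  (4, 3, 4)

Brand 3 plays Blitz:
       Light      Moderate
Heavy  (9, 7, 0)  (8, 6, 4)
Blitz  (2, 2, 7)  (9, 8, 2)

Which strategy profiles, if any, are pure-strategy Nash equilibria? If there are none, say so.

The unique pure-strategy Nash equilibrium is (Heavy, Light, Moderate).

Mark each player's best response to every combination of opponents' strategies; a profile where every player is best-responding is a pure Nash equilibrium.
Brand 1 against (Light, Moderate): payoffs 9, 2 → best response Heavy.
Brand 1 against (Light, Heavy): payoffs 3, 4 → best response Blitz.
Brand 1 against (Light, Blitz): payoffs 9, 2 → best response Heavy.
Brand 1 against (Moderate, Moderate): payoffs 6, 7 → best response Blitz.
Brand 1 against (Moderate, Heavy): payoffs 7, 4 → best response Heavy.
Brand 1 against (Moderate, Blitz): payoffs 8, 9 → best response Blitz.
Brand 2 against (Heavy, Moderate): payoffs 8, 3 → best response Light.
Brand 2 against (Heavy, Heavy): payoffs 9, 1 → best response Light.
Brand 2 against (Heavy, Blitz): payoffs 7, 6 → best response Light.
Brand 2 against (Blitz, Moderate): payoffs 5, 4 → best response Light.
Brand 2 against (Blitz, Heavy): payoffs 5, 3 → best response Light.
Brand 2 against (Blitz, Blitz): payoffs 2, 8 → best response Moderate.
Brand 3 against (Heavy, Light): payoffs 9, 6, 0 → best response Moderate.
Brand 3 against (Heavy, Moderate): payoffs 8, 6, 4 → best response Moderate.
Brand 3 against (Blitz, Light): payoffs 1, 4, 7 → best response Blitz.
Brand 3 against (Blitz, Moderate): payoffs 1, 4, 2 → best response Heavy.
Mutual best responses: (Heavy, Light, Moderate).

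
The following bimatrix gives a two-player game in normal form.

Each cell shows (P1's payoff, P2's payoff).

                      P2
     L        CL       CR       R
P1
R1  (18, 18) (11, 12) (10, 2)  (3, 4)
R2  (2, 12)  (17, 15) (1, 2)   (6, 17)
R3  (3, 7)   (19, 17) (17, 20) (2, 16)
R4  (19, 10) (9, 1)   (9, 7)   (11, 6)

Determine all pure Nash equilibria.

Pure-strategy Nash equilibria: (R3, CR) and (R4, L)

For each player, find the best response to each opponent profile; mutual best responses are the pure NE.
P1 against L: payoffs 18, 2, 3, 19 → best response R4.
P1 against CL: payoffs 11, 17, 19, 9 → best response R3.
P1 against CR: payoffs 10, 1, 17, 9 → best response R3.
P1 against R: payoffs 3, 6, 2, 11 → best response R4.
P2 against R1: payoffs 18, 12, 2, 4 → best response L.
P2 against R2: payoffs 12, 15, 2, 17 → best response R.
P2 against R3: payoffs 7, 17, 20, 16 → best response CR.
P2 against R4: payoffs 10, 1, 7, 6 → best response L.
Mutual best responses: (R3, CR); (R4, L).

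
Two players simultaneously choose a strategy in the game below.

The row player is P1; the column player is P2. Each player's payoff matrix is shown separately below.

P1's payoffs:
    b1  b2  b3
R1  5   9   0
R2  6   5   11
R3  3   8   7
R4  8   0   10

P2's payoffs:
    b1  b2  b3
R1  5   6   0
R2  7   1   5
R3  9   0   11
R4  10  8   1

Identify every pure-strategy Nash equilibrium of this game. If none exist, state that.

(R1, b1): P1 can switch to R2 (5 → 6). Not NE.
(R1, b2): P1 gets 9, best alternative 8; P2 gets 6, best alternative 5. No profitable deviation — NE.
(R1, b3): P1 can switch to R2 (0 → 11). Not NE.
(R2, b1): P1 can switch to R4 (6 → 8). Not NE.
(R2, b2): P1 can switch to R1 (5 → 9). Not NE.
(R2, b3): P2 can switch to b1 (5 → 7). Not NE.
(R3, b1): P1 can switch to R1 (3 → 5). Not NE.
(R3, b2): P1 can switch to R1 (8 → 9). Not NE.
(R3, b3): P1 can switch to R2 (7 → 11). Not NE.
(R4, b1): P1 gets 8, best alternative 6; P2 gets 10, best alternative 8. No profitable deviation — NE.
(R4, b2): P1 can switch to R1 (0 → 9). Not NE.
(R4, b3): P1 can switch to R2 (10 → 11). Not NE.

Pure-strategy Nash equilibria: (R1, b2) and (R4, b1)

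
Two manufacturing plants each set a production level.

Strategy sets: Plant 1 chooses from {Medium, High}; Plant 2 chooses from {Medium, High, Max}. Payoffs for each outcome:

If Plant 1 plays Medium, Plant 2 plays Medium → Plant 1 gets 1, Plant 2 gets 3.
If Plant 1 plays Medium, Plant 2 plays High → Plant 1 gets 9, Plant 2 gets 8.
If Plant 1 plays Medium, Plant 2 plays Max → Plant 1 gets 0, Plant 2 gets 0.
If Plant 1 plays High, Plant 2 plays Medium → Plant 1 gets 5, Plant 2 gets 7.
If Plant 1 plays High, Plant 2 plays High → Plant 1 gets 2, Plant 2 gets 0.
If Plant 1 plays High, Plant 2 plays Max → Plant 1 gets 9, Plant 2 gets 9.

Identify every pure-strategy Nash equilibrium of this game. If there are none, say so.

Pure-strategy Nash equilibria: (Medium, High), (High, Max)

(Medium, Medium): Plant 1 can switch to High (1 → 5). Not NE.
(Medium, High): Plant 1 gets 9, best alternative 2; Plant 2 gets 8, best alternative 3. No profitable deviation — NE.
(Medium, Max): Plant 1 can switch to High (0 → 9). Not NE.
(High, Medium): Plant 2 can switch to Max (7 → 9). Not NE.
(High, High): Plant 1 can switch to Medium (2 → 9). Not NE.
(High, Max): Plant 1 gets 9, best alternative 0; Plant 2 gets 9, best alternative 7. No profitable deviation — NE.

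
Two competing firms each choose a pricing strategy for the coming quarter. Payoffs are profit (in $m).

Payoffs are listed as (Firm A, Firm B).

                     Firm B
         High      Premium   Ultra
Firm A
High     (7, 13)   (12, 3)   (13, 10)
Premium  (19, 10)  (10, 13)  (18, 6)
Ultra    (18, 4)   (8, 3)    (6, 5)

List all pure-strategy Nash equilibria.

For each player, find the best response to each opponent profile; mutual best responses are the pure NE.
Firm A against High: payoffs 7, 19, 18 → best response Premium.
Firm A against Premium: payoffs 12, 10, 8 → best response High.
Firm A against Ultra: payoffs 13, 18, 6 → best response Premium.
Firm B against High: payoffs 13, 3, 10 → best response High.
Firm B against Premium: payoffs 10, 13, 6 → best response Premium.
Firm B against Ultra: payoffs 4, 3, 5 → best response Ultra.
No profile is a mutual best response for all players.

No pure-strategy Nash equilibrium.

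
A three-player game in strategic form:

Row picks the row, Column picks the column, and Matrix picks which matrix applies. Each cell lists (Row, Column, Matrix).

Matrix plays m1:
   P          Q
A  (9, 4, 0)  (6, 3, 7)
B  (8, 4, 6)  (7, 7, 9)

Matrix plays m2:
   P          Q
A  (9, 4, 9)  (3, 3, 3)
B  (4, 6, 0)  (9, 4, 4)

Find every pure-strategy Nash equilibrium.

Pure-strategy Nash equilibria: (A, P, m2) and (B, Q, m1)

Row against (P, m1): payoffs 9, 8 → best response A.
Row against (P, m2): payoffs 9, 4 → best response A.
Row against (Q, m1): payoffs 6, 7 → best response B.
Row against (Q, m2): payoffs 3, 9 → best response B.
Column against (A, m1): payoffs 4, 3 → best response P.
Column against (A, m2): payoffs 4, 3 → best response P.
Column against (B, m1): payoffs 4, 7 → best response Q.
Column against (B, m2): payoffs 6, 4 → best response P.
Matrix against (A, P): payoffs 0, 9 → best response m2.
Matrix against (A, Q): payoffs 7, 3 → best response m1.
Matrix against (B, P): payoffs 6, 0 → best response m1.
Matrix against (B, Q): payoffs 9, 4 → best response m1.
Mutual best responses: (A, P, m2); (B, Q, m1).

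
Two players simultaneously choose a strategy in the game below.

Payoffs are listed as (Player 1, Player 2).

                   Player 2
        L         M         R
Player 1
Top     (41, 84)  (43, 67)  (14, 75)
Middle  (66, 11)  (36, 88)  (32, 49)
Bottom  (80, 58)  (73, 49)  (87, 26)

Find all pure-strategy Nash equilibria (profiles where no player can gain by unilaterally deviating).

For each strategy profile, look for a profitable unilateral deviation.
(Top, L): Player 1 can switch to Middle (41 → 66). Not NE.
(Top, M): Player 1 can switch to Bottom (43 → 73). Not NE.
(Top, R): Player 1 can switch to Middle (14 → 32). Not NE.
(Middle, L): Player 1 can switch to Bottom (66 → 80). Not NE.
(Middle, M): Player 1 can switch to Top (36 → 43). Not NE.
(Middle, R): Player 1 can switch to Bottom (32 → 87). Not NE.
(Bottom, L): Player 1 gets 80, best alternative 66; Player 2 gets 58, best alternative 49. No profitable deviation — NE.
(The remaining 2 profiles each have a profitable deviation by the same check.)

The unique pure-strategy Nash equilibrium is (Bottom, L).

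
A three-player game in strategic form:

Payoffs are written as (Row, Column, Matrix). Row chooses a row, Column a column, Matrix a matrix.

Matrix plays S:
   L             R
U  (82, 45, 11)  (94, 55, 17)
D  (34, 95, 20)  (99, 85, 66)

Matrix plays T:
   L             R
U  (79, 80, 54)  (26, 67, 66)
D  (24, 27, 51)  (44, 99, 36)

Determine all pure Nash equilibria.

Check each profile: it is a Nash equilibrium iff no player can strictly gain by switching unilaterally.
(U, L, S): Column can switch to R (45 → 55). Not NE.
(U, L, T): Row gets 79, best alternative 24; Column gets 80, best alternative 67; Matrix gets 54, best alternative 11. No profitable deviation — NE.
(U, R, S): Row can switch to D (94 → 99). Not NE.
(U, R, T): Row can switch to D (26 → 44). Not NE.
(D, L, S): Row can switch to U (34 → 82). Not NE.
(D, L, T): Row can switch to U (24 → 79). Not NE.
(D, R, S): Column can switch to L (85 → 95). Not NE.
(D, R, T): Matrix can switch to S (36 → 66). Not NE.

Pure NE: (U, L, T)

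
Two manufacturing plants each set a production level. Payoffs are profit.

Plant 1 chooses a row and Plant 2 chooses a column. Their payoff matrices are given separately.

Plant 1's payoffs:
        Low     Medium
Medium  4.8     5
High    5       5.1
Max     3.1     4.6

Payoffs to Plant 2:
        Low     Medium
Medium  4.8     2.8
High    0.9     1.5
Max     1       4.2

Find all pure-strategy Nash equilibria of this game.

(High, Medium)

Plant 1 against Low: payoffs 4.8, 5, 3.1 → best response High.
Plant 1 against Medium: payoffs 5, 5.1, 4.6 → best response High.
Plant 2 against Medium: payoffs 4.8, 2.8 → best response Low.
Plant 2 against High: payoffs 0.9, 1.5 → best response Medium.
Plant 2 against Max: payoffs 1, 4.2 → best response Medium.
Mutual best responses: (High, Medium).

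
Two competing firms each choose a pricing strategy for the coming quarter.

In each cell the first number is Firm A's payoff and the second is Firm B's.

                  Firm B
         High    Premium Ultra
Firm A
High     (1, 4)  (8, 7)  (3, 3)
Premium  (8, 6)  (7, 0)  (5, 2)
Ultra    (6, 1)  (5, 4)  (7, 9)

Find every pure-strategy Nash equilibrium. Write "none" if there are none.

Mark each player's best response to every combination of opponents' strategies; a profile where every player is best-responding is a pure Nash equilibrium.
Firm A against High: payoffs 1, 8, 6 → best response Premium.
Firm A against Premium: payoffs 8, 7, 5 → best response High.
Firm A against Ultra: payoffs 3, 5, 7 → best response Ultra.
Firm B against High: payoffs 4, 7, 3 → best response Premium.
Firm B against Premium: payoffs 6, 0, 2 → best response High.
Firm B against Ultra: payoffs 1, 4, 9 → best response Ultra.
Mutual best responses: (High, Premium); (Premium, High); (Ultra, Ultra).

The pure Nash equilibria are (High, Premium), (Premium, High), (Ultra, Ultra).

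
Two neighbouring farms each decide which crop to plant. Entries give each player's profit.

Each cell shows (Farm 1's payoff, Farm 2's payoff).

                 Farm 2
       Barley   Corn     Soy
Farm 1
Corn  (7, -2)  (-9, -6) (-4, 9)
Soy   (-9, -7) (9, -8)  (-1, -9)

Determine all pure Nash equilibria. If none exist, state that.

Farm 1 against Barley: payoffs 7, -9 → best response Corn.
Farm 1 against Corn: payoffs -9, 9 → best response Soy.
Farm 1 against Soy: payoffs -4, -1 → best response Soy.
Farm 2 against Corn: payoffs -2, -6, 9 → best response Soy.
Farm 2 against Soy: payoffs -7, -8, -9 → best response Barley.
No profile is a mutual best response for all players.

There is no pure-strategy Nash equilibrium.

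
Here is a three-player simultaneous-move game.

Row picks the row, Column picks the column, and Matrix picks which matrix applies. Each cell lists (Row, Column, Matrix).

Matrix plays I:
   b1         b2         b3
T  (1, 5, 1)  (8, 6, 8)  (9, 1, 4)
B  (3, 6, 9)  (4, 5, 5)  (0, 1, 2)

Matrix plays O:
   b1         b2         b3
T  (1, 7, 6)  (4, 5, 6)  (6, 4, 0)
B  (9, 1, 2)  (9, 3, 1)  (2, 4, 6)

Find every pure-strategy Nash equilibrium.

(T, b1, I): Row can switch to B (1 → 3). Not NE.
(T, b1, O): Row can switch to B (1 → 9). Not NE.
(T, b2, I): Row gets 8, best alternative 4; Column gets 6, best alternative 5; Matrix gets 8, best alternative 6. No profitable deviation — NE.
(T, b2, O): Row can switch to B (4 → 9). Not NE.
(T, b3, I): Column can switch to b1 (1 → 5). Not NE.
(T, b3, O): Column can switch to b1 (4 → 7). Not NE.
(B, b1, I): Row gets 3, best alternative 1; Column gets 6, best alternative 5; Matrix gets 9, best alternative 2. No profitable deviation — NE.
(B, b1, O): Column can switch to b2 (1 → 3). Not NE.
(The remaining 4 profiles each have a profitable deviation by the same check.)

(T, b2, I); (B, b1, I)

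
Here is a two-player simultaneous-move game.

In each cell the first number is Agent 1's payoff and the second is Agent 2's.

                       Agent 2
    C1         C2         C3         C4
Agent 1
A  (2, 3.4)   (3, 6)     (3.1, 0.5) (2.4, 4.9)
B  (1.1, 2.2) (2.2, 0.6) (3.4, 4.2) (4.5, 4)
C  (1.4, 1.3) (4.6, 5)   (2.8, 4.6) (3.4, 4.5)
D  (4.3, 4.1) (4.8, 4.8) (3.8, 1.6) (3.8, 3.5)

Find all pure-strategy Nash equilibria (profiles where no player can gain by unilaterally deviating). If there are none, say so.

Check each profile: it is a Nash equilibrium iff no player can strictly gain by switching unilaterally.
(A, C1): Agent 1 can switch to D (2 → 4.3). Not NE.
(A, C2): Agent 1 can switch to C (3 → 4.6). Not NE.
(A, C3): Agent 1 can switch to B (3.1 → 3.4). Not NE.
(A, C4): Agent 1 can switch to B (2.4 → 4.5). Not NE.
(B, C1): Agent 1 can switch to A (1.1 → 2). Not NE.
(B, C2): Agent 1 can switch to A (2.2 → 3). Not NE.
(B, C3): Agent 1 can switch to D (3.4 → 3.8). Not NE.
(B, C4): Agent 2 can switch to C3 (4 → 4.2). Not NE.
(C, C1): Agent 1 can switch to A (1.4 → 2). Not NE.
(C, C2): Agent 1 can switch to D (4.6 → 4.8). Not NE.
(D, C2): Agent 1 gets 4.8, best alternative 4.6; Agent 2 gets 4.8, best alternative 4.1. No profitable deviation — NE.
(The remaining 5 profiles each have a profitable deviation by the same check.)

Pure NE: (D, C2)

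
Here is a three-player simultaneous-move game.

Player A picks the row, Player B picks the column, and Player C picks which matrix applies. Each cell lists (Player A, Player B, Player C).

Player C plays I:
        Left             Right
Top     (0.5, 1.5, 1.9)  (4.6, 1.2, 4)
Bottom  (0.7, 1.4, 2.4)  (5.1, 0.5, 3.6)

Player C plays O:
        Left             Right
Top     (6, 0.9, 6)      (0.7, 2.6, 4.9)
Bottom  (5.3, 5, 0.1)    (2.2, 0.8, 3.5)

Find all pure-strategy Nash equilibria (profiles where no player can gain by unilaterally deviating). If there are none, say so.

Player A against (Left, I): payoffs 0.5, 0.7 → best response Bottom.
Player A against (Left, O): payoffs 6, 5.3 → best response Top.
Player A against (Right, I): payoffs 4.6, 5.1 → best response Bottom.
Player A against (Right, O): payoffs 0.7, 2.2 → best response Bottom.
Player B against (Top, I): payoffs 1.5, 1.2 → best response Left.
Player B against (Top, O): payoffs 0.9, 2.6 → best response Right.
Player B against (Bottom, I): payoffs 1.4, 0.5 → best response Left.
Player B against (Bottom, O): payoffs 5, 0.8 → best response Left.
Player C against (Top, Left): payoffs 1.9, 6 → best response O.
Player C against (Top, Right): payoffs 4, 4.9 → best response O.
Player C against (Bottom, Left): payoffs 2.4, 0.1 → best response I.
Player C against (Bottom, Right): payoffs 3.6, 3.5 → best response I.
Mutual best responses: (Bottom, Left, I).

Pure NE: (Bottom, Left, I)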